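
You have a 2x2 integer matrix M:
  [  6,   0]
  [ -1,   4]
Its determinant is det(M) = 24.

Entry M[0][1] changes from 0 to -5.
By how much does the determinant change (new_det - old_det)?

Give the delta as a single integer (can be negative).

Cofactor C_01 = 1
Entry delta = -5 - 0 = -5
Det delta = entry_delta * cofactor = -5 * 1 = -5

Answer: -5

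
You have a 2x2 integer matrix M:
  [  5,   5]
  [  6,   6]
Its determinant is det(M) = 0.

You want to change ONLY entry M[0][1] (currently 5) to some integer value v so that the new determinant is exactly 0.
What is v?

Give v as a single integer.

det is linear in entry M[0][1]: det = old_det + (v - 5) * C_01
Cofactor C_01 = -6
Want det = 0: 0 + (v - 5) * -6 = 0
  (v - 5) = 0 / -6 = 0
  v = 5 + (0) = 5

Answer: 5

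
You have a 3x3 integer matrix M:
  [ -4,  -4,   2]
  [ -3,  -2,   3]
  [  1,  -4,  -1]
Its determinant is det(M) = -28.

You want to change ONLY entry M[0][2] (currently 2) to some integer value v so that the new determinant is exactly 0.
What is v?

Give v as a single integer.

Answer: 4

Derivation:
det is linear in entry M[0][2]: det = old_det + (v - 2) * C_02
Cofactor C_02 = 14
Want det = 0: -28 + (v - 2) * 14 = 0
  (v - 2) = 28 / 14 = 2
  v = 2 + (2) = 4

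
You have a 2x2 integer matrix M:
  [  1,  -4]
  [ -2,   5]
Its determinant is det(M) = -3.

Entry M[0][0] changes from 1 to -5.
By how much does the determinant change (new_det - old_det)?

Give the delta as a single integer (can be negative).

Answer: -30

Derivation:
Cofactor C_00 = 5
Entry delta = -5 - 1 = -6
Det delta = entry_delta * cofactor = -6 * 5 = -30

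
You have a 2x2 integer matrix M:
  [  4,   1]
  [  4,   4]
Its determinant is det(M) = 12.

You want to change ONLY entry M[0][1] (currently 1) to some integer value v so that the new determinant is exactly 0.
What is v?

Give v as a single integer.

Answer: 4

Derivation:
det is linear in entry M[0][1]: det = old_det + (v - 1) * C_01
Cofactor C_01 = -4
Want det = 0: 12 + (v - 1) * -4 = 0
  (v - 1) = -12 / -4 = 3
  v = 1 + (3) = 4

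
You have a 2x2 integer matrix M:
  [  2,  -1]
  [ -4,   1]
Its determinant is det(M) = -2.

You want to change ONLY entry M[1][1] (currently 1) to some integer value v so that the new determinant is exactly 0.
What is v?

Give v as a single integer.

Answer: 2

Derivation:
det is linear in entry M[1][1]: det = old_det + (v - 1) * C_11
Cofactor C_11 = 2
Want det = 0: -2 + (v - 1) * 2 = 0
  (v - 1) = 2 / 2 = 1
  v = 1 + (1) = 2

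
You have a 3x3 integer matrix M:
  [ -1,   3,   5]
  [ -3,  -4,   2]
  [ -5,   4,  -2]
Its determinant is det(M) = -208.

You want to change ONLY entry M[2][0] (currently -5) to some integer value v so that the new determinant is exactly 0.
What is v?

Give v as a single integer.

det is linear in entry M[2][0]: det = old_det + (v - -5) * C_20
Cofactor C_20 = 26
Want det = 0: -208 + (v - -5) * 26 = 0
  (v - -5) = 208 / 26 = 8
  v = -5 + (8) = 3

Answer: 3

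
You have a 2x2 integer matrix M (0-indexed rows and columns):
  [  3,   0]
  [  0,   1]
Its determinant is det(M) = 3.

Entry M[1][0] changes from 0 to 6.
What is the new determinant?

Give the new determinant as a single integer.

Answer: 3

Derivation:
det is linear in row 1: changing M[1][0] by delta changes det by delta * cofactor(1,0).
Cofactor C_10 = (-1)^(1+0) * minor(1,0) = 0
Entry delta = 6 - 0 = 6
Det delta = 6 * 0 = 0
New det = 3 + 0 = 3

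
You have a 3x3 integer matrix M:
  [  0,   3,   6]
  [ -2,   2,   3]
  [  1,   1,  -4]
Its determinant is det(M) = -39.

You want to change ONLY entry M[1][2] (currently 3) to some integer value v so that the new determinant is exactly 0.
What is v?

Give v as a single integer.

Answer: 16

Derivation:
det is linear in entry M[1][2]: det = old_det + (v - 3) * C_12
Cofactor C_12 = 3
Want det = 0: -39 + (v - 3) * 3 = 0
  (v - 3) = 39 / 3 = 13
  v = 3 + (13) = 16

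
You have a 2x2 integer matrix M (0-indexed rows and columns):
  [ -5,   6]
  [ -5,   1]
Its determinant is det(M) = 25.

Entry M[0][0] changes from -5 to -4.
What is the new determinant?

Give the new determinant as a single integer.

det is linear in row 0: changing M[0][0] by delta changes det by delta * cofactor(0,0).
Cofactor C_00 = (-1)^(0+0) * minor(0,0) = 1
Entry delta = -4 - -5 = 1
Det delta = 1 * 1 = 1
New det = 25 + 1 = 26

Answer: 26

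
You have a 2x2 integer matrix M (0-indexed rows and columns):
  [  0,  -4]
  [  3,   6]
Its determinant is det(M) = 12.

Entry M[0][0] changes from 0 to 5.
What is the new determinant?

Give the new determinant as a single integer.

det is linear in row 0: changing M[0][0] by delta changes det by delta * cofactor(0,0).
Cofactor C_00 = (-1)^(0+0) * minor(0,0) = 6
Entry delta = 5 - 0 = 5
Det delta = 5 * 6 = 30
New det = 12 + 30 = 42

Answer: 42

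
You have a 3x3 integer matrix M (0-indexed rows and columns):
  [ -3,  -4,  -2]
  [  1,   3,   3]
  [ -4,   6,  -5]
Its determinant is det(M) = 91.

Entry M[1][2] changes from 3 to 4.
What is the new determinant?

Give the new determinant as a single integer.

det is linear in row 1: changing M[1][2] by delta changes det by delta * cofactor(1,2).
Cofactor C_12 = (-1)^(1+2) * minor(1,2) = 34
Entry delta = 4 - 3 = 1
Det delta = 1 * 34 = 34
New det = 91 + 34 = 125

Answer: 125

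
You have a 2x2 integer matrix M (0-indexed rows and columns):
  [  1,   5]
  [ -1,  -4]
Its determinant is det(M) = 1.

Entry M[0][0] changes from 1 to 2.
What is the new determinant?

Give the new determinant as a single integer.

Answer: -3

Derivation:
det is linear in row 0: changing M[0][0] by delta changes det by delta * cofactor(0,0).
Cofactor C_00 = (-1)^(0+0) * minor(0,0) = -4
Entry delta = 2 - 1 = 1
Det delta = 1 * -4 = -4
New det = 1 + -4 = -3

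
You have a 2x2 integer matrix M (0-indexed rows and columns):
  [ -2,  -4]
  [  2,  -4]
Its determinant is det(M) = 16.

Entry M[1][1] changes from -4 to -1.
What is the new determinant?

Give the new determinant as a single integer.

Answer: 10

Derivation:
det is linear in row 1: changing M[1][1] by delta changes det by delta * cofactor(1,1).
Cofactor C_11 = (-1)^(1+1) * minor(1,1) = -2
Entry delta = -1 - -4 = 3
Det delta = 3 * -2 = -6
New det = 16 + -6 = 10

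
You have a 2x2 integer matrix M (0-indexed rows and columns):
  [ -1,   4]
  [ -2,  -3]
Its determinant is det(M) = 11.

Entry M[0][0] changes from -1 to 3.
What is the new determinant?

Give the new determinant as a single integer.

det is linear in row 0: changing M[0][0] by delta changes det by delta * cofactor(0,0).
Cofactor C_00 = (-1)^(0+0) * minor(0,0) = -3
Entry delta = 3 - -1 = 4
Det delta = 4 * -3 = -12
New det = 11 + -12 = -1

Answer: -1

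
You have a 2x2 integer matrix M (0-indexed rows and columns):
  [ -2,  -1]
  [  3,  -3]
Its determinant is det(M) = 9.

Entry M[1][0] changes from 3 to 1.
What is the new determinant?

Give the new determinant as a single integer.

det is linear in row 1: changing M[1][0] by delta changes det by delta * cofactor(1,0).
Cofactor C_10 = (-1)^(1+0) * minor(1,0) = 1
Entry delta = 1 - 3 = -2
Det delta = -2 * 1 = -2
New det = 9 + -2 = 7

Answer: 7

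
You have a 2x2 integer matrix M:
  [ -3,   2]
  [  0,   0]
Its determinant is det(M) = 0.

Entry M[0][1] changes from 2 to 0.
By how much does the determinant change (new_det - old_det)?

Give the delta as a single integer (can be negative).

Answer: 0

Derivation:
Cofactor C_01 = 0
Entry delta = 0 - 2 = -2
Det delta = entry_delta * cofactor = -2 * 0 = 0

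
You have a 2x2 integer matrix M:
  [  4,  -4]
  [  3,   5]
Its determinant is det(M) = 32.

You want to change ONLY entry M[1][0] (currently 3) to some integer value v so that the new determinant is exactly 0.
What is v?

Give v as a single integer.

Answer: -5

Derivation:
det is linear in entry M[1][0]: det = old_det + (v - 3) * C_10
Cofactor C_10 = 4
Want det = 0: 32 + (v - 3) * 4 = 0
  (v - 3) = -32 / 4 = -8
  v = 3 + (-8) = -5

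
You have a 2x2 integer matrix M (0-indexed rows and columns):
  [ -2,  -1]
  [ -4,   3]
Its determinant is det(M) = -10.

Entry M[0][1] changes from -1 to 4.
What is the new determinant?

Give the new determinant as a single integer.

Answer: 10

Derivation:
det is linear in row 0: changing M[0][1] by delta changes det by delta * cofactor(0,1).
Cofactor C_01 = (-1)^(0+1) * minor(0,1) = 4
Entry delta = 4 - -1 = 5
Det delta = 5 * 4 = 20
New det = -10 + 20 = 10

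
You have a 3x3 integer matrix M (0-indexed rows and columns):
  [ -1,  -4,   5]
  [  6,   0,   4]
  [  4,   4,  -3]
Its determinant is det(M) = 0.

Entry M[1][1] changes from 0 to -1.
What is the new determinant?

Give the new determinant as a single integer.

Answer: 17

Derivation:
det is linear in row 1: changing M[1][1] by delta changes det by delta * cofactor(1,1).
Cofactor C_11 = (-1)^(1+1) * minor(1,1) = -17
Entry delta = -1 - 0 = -1
Det delta = -1 * -17 = 17
New det = 0 + 17 = 17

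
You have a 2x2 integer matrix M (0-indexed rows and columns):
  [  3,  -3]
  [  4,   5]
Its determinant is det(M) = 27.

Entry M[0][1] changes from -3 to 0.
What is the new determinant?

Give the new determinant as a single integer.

Answer: 15

Derivation:
det is linear in row 0: changing M[0][1] by delta changes det by delta * cofactor(0,1).
Cofactor C_01 = (-1)^(0+1) * minor(0,1) = -4
Entry delta = 0 - -3 = 3
Det delta = 3 * -4 = -12
New det = 27 + -12 = 15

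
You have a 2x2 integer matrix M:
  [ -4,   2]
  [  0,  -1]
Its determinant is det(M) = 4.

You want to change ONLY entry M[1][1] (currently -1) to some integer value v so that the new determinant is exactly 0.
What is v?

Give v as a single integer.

det is linear in entry M[1][1]: det = old_det + (v - -1) * C_11
Cofactor C_11 = -4
Want det = 0: 4 + (v - -1) * -4 = 0
  (v - -1) = -4 / -4 = 1
  v = -1 + (1) = 0

Answer: 0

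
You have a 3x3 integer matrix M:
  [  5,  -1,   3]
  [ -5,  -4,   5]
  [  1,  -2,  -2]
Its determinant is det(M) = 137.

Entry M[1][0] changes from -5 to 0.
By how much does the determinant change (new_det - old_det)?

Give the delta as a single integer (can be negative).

Answer: -40

Derivation:
Cofactor C_10 = -8
Entry delta = 0 - -5 = 5
Det delta = entry_delta * cofactor = 5 * -8 = -40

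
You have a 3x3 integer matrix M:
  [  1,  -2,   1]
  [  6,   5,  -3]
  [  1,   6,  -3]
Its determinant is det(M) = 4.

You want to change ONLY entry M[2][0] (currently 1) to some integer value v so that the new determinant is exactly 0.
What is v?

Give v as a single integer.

Answer: -3

Derivation:
det is linear in entry M[2][0]: det = old_det + (v - 1) * C_20
Cofactor C_20 = 1
Want det = 0: 4 + (v - 1) * 1 = 0
  (v - 1) = -4 / 1 = -4
  v = 1 + (-4) = -3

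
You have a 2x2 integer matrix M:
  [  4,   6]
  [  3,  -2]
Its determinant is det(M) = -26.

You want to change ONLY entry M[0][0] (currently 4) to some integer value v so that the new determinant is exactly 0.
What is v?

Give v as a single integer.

Answer: -9

Derivation:
det is linear in entry M[0][0]: det = old_det + (v - 4) * C_00
Cofactor C_00 = -2
Want det = 0: -26 + (v - 4) * -2 = 0
  (v - 4) = 26 / -2 = -13
  v = 4 + (-13) = -9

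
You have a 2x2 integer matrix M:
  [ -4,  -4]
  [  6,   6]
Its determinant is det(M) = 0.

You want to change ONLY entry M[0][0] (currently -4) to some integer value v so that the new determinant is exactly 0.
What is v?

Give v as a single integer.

det is linear in entry M[0][0]: det = old_det + (v - -4) * C_00
Cofactor C_00 = 6
Want det = 0: 0 + (v - -4) * 6 = 0
  (v - -4) = 0 / 6 = 0
  v = -4 + (0) = -4

Answer: -4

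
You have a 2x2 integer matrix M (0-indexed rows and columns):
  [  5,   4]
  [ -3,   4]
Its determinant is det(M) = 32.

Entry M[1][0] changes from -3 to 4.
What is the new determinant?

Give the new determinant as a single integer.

det is linear in row 1: changing M[1][0] by delta changes det by delta * cofactor(1,0).
Cofactor C_10 = (-1)^(1+0) * minor(1,0) = -4
Entry delta = 4 - -3 = 7
Det delta = 7 * -4 = -28
New det = 32 + -28 = 4

Answer: 4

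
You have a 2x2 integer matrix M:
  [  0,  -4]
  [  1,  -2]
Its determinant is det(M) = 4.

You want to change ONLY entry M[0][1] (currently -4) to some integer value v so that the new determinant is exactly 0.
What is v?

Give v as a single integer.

Answer: 0

Derivation:
det is linear in entry M[0][1]: det = old_det + (v - -4) * C_01
Cofactor C_01 = -1
Want det = 0: 4 + (v - -4) * -1 = 0
  (v - -4) = -4 / -1 = 4
  v = -4 + (4) = 0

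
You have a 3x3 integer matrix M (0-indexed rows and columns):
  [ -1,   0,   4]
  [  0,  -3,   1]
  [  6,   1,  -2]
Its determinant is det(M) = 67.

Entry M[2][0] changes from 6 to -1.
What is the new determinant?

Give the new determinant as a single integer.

det is linear in row 2: changing M[2][0] by delta changes det by delta * cofactor(2,0).
Cofactor C_20 = (-1)^(2+0) * minor(2,0) = 12
Entry delta = -1 - 6 = -7
Det delta = -7 * 12 = -84
New det = 67 + -84 = -17

Answer: -17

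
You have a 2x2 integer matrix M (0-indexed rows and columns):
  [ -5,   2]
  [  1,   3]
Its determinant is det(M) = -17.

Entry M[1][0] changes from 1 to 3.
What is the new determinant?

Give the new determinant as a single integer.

Answer: -21

Derivation:
det is linear in row 1: changing M[1][0] by delta changes det by delta * cofactor(1,0).
Cofactor C_10 = (-1)^(1+0) * minor(1,0) = -2
Entry delta = 3 - 1 = 2
Det delta = 2 * -2 = -4
New det = -17 + -4 = -21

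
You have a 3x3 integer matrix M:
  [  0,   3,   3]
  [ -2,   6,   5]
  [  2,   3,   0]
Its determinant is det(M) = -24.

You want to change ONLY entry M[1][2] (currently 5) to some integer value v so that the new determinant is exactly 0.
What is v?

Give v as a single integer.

Answer: 9

Derivation:
det is linear in entry M[1][2]: det = old_det + (v - 5) * C_12
Cofactor C_12 = 6
Want det = 0: -24 + (v - 5) * 6 = 0
  (v - 5) = 24 / 6 = 4
  v = 5 + (4) = 9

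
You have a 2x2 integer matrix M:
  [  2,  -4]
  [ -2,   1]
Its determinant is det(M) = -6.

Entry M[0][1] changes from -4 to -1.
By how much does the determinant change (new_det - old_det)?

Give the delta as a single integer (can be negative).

Cofactor C_01 = 2
Entry delta = -1 - -4 = 3
Det delta = entry_delta * cofactor = 3 * 2 = 6

Answer: 6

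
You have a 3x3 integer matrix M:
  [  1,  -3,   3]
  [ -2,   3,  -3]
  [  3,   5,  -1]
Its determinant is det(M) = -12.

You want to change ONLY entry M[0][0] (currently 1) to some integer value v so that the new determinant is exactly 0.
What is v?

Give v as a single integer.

det is linear in entry M[0][0]: det = old_det + (v - 1) * C_00
Cofactor C_00 = 12
Want det = 0: -12 + (v - 1) * 12 = 0
  (v - 1) = 12 / 12 = 1
  v = 1 + (1) = 2

Answer: 2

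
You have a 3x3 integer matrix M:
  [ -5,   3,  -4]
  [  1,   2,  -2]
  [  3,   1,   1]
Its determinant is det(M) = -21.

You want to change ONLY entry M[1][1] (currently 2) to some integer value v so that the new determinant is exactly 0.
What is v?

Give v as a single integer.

det is linear in entry M[1][1]: det = old_det + (v - 2) * C_11
Cofactor C_11 = 7
Want det = 0: -21 + (v - 2) * 7 = 0
  (v - 2) = 21 / 7 = 3
  v = 2 + (3) = 5

Answer: 5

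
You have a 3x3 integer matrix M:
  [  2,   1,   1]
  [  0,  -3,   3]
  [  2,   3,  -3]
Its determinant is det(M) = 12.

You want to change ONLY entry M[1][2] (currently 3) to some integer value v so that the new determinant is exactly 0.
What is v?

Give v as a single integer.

det is linear in entry M[1][2]: det = old_det + (v - 3) * C_12
Cofactor C_12 = -4
Want det = 0: 12 + (v - 3) * -4 = 0
  (v - 3) = -12 / -4 = 3
  v = 3 + (3) = 6

Answer: 6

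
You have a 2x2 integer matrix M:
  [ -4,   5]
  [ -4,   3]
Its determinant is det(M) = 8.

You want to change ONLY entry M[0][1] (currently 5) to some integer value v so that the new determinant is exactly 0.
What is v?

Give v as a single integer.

Answer: 3

Derivation:
det is linear in entry M[0][1]: det = old_det + (v - 5) * C_01
Cofactor C_01 = 4
Want det = 0: 8 + (v - 5) * 4 = 0
  (v - 5) = -8 / 4 = -2
  v = 5 + (-2) = 3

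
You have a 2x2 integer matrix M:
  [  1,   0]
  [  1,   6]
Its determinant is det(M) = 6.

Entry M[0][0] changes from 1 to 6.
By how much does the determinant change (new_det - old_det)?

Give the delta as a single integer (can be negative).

Answer: 30

Derivation:
Cofactor C_00 = 6
Entry delta = 6 - 1 = 5
Det delta = entry_delta * cofactor = 5 * 6 = 30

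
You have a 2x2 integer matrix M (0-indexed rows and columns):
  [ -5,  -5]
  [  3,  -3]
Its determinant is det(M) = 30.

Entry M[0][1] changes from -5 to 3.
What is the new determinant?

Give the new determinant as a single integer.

det is linear in row 0: changing M[0][1] by delta changes det by delta * cofactor(0,1).
Cofactor C_01 = (-1)^(0+1) * minor(0,1) = -3
Entry delta = 3 - -5 = 8
Det delta = 8 * -3 = -24
New det = 30 + -24 = 6

Answer: 6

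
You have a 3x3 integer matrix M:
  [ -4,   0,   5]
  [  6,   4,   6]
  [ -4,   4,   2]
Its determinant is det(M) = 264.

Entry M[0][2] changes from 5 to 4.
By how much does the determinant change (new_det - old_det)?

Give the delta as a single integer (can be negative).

Cofactor C_02 = 40
Entry delta = 4 - 5 = -1
Det delta = entry_delta * cofactor = -1 * 40 = -40

Answer: -40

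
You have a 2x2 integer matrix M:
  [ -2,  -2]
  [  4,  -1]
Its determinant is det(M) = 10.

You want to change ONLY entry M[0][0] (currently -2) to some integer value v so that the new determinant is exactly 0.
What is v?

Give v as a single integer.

Answer: 8

Derivation:
det is linear in entry M[0][0]: det = old_det + (v - -2) * C_00
Cofactor C_00 = -1
Want det = 0: 10 + (v - -2) * -1 = 0
  (v - -2) = -10 / -1 = 10
  v = -2 + (10) = 8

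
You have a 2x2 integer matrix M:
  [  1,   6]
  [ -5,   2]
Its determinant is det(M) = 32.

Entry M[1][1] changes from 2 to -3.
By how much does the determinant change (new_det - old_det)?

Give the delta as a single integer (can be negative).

Cofactor C_11 = 1
Entry delta = -3 - 2 = -5
Det delta = entry_delta * cofactor = -5 * 1 = -5

Answer: -5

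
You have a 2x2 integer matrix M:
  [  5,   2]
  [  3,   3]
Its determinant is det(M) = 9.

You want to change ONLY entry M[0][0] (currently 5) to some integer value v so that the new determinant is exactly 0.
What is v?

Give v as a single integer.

det is linear in entry M[0][0]: det = old_det + (v - 5) * C_00
Cofactor C_00 = 3
Want det = 0: 9 + (v - 5) * 3 = 0
  (v - 5) = -9 / 3 = -3
  v = 5 + (-3) = 2

Answer: 2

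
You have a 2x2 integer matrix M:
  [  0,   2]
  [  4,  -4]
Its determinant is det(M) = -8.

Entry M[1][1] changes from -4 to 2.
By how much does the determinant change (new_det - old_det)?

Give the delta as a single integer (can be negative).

Cofactor C_11 = 0
Entry delta = 2 - -4 = 6
Det delta = entry_delta * cofactor = 6 * 0 = 0

Answer: 0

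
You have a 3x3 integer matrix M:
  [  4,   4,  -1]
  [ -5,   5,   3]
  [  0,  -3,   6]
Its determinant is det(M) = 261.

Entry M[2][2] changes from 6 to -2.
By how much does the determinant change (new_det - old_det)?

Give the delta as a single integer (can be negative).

Answer: -320

Derivation:
Cofactor C_22 = 40
Entry delta = -2 - 6 = -8
Det delta = entry_delta * cofactor = -8 * 40 = -320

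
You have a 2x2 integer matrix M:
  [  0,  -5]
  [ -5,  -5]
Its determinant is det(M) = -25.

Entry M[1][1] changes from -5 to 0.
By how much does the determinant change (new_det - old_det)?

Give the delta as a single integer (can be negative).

Answer: 0

Derivation:
Cofactor C_11 = 0
Entry delta = 0 - -5 = 5
Det delta = entry_delta * cofactor = 5 * 0 = 0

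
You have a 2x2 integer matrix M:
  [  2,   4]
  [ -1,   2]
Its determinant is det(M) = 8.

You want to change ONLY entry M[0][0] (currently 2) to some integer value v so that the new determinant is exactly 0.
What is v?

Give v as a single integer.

det is linear in entry M[0][0]: det = old_det + (v - 2) * C_00
Cofactor C_00 = 2
Want det = 0: 8 + (v - 2) * 2 = 0
  (v - 2) = -8 / 2 = -4
  v = 2 + (-4) = -2

Answer: -2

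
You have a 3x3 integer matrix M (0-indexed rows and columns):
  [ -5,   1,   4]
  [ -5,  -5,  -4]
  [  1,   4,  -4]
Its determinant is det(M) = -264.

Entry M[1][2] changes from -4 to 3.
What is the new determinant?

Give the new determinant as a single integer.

Answer: -117

Derivation:
det is linear in row 1: changing M[1][2] by delta changes det by delta * cofactor(1,2).
Cofactor C_12 = (-1)^(1+2) * minor(1,2) = 21
Entry delta = 3 - -4 = 7
Det delta = 7 * 21 = 147
New det = -264 + 147 = -117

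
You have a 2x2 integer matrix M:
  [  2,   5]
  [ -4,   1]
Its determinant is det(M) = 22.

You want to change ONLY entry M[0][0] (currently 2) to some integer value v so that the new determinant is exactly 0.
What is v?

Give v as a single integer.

Answer: -20

Derivation:
det is linear in entry M[0][0]: det = old_det + (v - 2) * C_00
Cofactor C_00 = 1
Want det = 0: 22 + (v - 2) * 1 = 0
  (v - 2) = -22 / 1 = -22
  v = 2 + (-22) = -20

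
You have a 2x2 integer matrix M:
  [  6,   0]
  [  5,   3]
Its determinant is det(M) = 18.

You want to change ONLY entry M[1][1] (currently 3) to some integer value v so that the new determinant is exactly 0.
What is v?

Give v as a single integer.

Answer: 0

Derivation:
det is linear in entry M[1][1]: det = old_det + (v - 3) * C_11
Cofactor C_11 = 6
Want det = 0: 18 + (v - 3) * 6 = 0
  (v - 3) = -18 / 6 = -3
  v = 3 + (-3) = 0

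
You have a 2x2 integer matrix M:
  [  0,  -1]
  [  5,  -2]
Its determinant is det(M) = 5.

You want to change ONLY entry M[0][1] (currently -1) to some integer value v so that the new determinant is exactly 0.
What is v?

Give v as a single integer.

Answer: 0

Derivation:
det is linear in entry M[0][1]: det = old_det + (v - -1) * C_01
Cofactor C_01 = -5
Want det = 0: 5 + (v - -1) * -5 = 0
  (v - -1) = -5 / -5 = 1
  v = -1 + (1) = 0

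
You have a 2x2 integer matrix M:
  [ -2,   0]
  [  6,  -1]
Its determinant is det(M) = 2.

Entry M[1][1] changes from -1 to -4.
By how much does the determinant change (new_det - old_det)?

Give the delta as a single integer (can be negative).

Cofactor C_11 = -2
Entry delta = -4 - -1 = -3
Det delta = entry_delta * cofactor = -3 * -2 = 6

Answer: 6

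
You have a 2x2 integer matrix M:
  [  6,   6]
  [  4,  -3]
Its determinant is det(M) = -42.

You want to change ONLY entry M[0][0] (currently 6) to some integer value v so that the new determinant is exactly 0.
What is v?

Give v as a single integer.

det is linear in entry M[0][0]: det = old_det + (v - 6) * C_00
Cofactor C_00 = -3
Want det = 0: -42 + (v - 6) * -3 = 0
  (v - 6) = 42 / -3 = -14
  v = 6 + (-14) = -8

Answer: -8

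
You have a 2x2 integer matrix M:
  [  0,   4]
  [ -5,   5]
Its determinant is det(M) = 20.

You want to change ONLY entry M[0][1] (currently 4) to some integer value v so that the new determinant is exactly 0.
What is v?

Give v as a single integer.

Answer: 0

Derivation:
det is linear in entry M[0][1]: det = old_det + (v - 4) * C_01
Cofactor C_01 = 5
Want det = 0: 20 + (v - 4) * 5 = 0
  (v - 4) = -20 / 5 = -4
  v = 4 + (-4) = 0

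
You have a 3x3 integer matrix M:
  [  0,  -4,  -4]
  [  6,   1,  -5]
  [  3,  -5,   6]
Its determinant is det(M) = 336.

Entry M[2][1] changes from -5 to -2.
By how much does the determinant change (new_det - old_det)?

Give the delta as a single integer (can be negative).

Cofactor C_21 = -24
Entry delta = -2 - -5 = 3
Det delta = entry_delta * cofactor = 3 * -24 = -72

Answer: -72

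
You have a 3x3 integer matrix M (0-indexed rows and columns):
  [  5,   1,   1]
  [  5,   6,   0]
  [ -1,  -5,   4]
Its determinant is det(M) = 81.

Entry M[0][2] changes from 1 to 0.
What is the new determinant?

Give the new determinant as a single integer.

det is linear in row 0: changing M[0][2] by delta changes det by delta * cofactor(0,2).
Cofactor C_02 = (-1)^(0+2) * minor(0,2) = -19
Entry delta = 0 - 1 = -1
Det delta = -1 * -19 = 19
New det = 81 + 19 = 100

Answer: 100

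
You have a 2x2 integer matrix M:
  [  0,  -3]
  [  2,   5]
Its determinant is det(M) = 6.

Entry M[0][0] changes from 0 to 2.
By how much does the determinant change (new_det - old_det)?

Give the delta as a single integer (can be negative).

Answer: 10

Derivation:
Cofactor C_00 = 5
Entry delta = 2 - 0 = 2
Det delta = entry_delta * cofactor = 2 * 5 = 10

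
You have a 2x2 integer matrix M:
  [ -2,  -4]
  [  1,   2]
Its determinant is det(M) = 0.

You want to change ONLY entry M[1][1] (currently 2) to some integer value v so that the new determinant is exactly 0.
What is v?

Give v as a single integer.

Answer: 2

Derivation:
det is linear in entry M[1][1]: det = old_det + (v - 2) * C_11
Cofactor C_11 = -2
Want det = 0: 0 + (v - 2) * -2 = 0
  (v - 2) = 0 / -2 = 0
  v = 2 + (0) = 2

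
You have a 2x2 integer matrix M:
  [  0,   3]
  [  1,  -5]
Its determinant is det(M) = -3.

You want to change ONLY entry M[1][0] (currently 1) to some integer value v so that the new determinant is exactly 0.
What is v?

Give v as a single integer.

Answer: 0

Derivation:
det is linear in entry M[1][0]: det = old_det + (v - 1) * C_10
Cofactor C_10 = -3
Want det = 0: -3 + (v - 1) * -3 = 0
  (v - 1) = 3 / -3 = -1
  v = 1 + (-1) = 0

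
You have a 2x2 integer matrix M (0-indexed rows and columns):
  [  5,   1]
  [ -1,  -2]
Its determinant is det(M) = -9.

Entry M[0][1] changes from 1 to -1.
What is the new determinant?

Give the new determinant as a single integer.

Answer: -11

Derivation:
det is linear in row 0: changing M[0][1] by delta changes det by delta * cofactor(0,1).
Cofactor C_01 = (-1)^(0+1) * minor(0,1) = 1
Entry delta = -1 - 1 = -2
Det delta = -2 * 1 = -2
New det = -9 + -2 = -11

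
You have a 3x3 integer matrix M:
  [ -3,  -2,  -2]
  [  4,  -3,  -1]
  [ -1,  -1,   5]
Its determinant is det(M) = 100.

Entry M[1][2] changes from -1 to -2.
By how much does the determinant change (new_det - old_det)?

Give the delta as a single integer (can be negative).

Answer: 1

Derivation:
Cofactor C_12 = -1
Entry delta = -2 - -1 = -1
Det delta = entry_delta * cofactor = -1 * -1 = 1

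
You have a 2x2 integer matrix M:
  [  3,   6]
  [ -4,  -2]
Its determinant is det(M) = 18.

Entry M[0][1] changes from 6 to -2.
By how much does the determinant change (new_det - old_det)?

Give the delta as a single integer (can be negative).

Answer: -32

Derivation:
Cofactor C_01 = 4
Entry delta = -2 - 6 = -8
Det delta = entry_delta * cofactor = -8 * 4 = -32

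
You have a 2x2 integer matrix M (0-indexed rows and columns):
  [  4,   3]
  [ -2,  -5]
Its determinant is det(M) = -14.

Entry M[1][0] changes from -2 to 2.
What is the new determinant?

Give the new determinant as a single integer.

Answer: -26

Derivation:
det is linear in row 1: changing M[1][0] by delta changes det by delta * cofactor(1,0).
Cofactor C_10 = (-1)^(1+0) * minor(1,0) = -3
Entry delta = 2 - -2 = 4
Det delta = 4 * -3 = -12
New det = -14 + -12 = -26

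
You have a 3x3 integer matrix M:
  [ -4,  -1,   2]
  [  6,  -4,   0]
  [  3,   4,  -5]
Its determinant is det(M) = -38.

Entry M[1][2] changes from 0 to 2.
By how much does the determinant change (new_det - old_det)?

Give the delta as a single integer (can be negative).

Cofactor C_12 = 13
Entry delta = 2 - 0 = 2
Det delta = entry_delta * cofactor = 2 * 13 = 26

Answer: 26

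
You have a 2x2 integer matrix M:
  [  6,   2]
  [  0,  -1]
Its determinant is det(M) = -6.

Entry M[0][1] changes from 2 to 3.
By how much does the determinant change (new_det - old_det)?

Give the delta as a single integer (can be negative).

Answer: 0

Derivation:
Cofactor C_01 = 0
Entry delta = 3 - 2 = 1
Det delta = entry_delta * cofactor = 1 * 0 = 0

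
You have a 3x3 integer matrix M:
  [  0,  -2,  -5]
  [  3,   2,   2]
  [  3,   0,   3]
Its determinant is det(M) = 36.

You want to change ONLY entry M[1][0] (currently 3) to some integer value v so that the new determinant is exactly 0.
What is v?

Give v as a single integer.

Answer: -3

Derivation:
det is linear in entry M[1][0]: det = old_det + (v - 3) * C_10
Cofactor C_10 = 6
Want det = 0: 36 + (v - 3) * 6 = 0
  (v - 3) = -36 / 6 = -6
  v = 3 + (-6) = -3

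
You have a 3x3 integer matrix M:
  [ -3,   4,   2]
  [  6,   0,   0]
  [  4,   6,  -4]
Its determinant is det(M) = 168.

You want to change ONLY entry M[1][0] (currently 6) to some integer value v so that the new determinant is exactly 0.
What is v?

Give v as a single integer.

Answer: 0

Derivation:
det is linear in entry M[1][0]: det = old_det + (v - 6) * C_10
Cofactor C_10 = 28
Want det = 0: 168 + (v - 6) * 28 = 0
  (v - 6) = -168 / 28 = -6
  v = 6 + (-6) = 0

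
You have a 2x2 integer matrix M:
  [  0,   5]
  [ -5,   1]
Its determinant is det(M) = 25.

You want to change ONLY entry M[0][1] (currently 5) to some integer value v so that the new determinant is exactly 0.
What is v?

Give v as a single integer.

Answer: 0

Derivation:
det is linear in entry M[0][1]: det = old_det + (v - 5) * C_01
Cofactor C_01 = 5
Want det = 0: 25 + (v - 5) * 5 = 0
  (v - 5) = -25 / 5 = -5
  v = 5 + (-5) = 0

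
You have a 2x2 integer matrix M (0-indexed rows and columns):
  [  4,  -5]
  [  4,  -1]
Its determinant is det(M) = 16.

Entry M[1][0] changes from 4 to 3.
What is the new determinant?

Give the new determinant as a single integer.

Answer: 11

Derivation:
det is linear in row 1: changing M[1][0] by delta changes det by delta * cofactor(1,0).
Cofactor C_10 = (-1)^(1+0) * minor(1,0) = 5
Entry delta = 3 - 4 = -1
Det delta = -1 * 5 = -5
New det = 16 + -5 = 11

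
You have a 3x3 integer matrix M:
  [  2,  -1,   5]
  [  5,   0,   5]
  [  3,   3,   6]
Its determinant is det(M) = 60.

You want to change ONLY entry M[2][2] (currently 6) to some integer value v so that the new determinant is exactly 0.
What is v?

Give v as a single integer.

Answer: -6

Derivation:
det is linear in entry M[2][2]: det = old_det + (v - 6) * C_22
Cofactor C_22 = 5
Want det = 0: 60 + (v - 6) * 5 = 0
  (v - 6) = -60 / 5 = -12
  v = 6 + (-12) = -6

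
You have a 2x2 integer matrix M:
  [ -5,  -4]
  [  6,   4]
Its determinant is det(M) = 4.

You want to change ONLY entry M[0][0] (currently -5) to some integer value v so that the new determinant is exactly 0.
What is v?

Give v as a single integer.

det is linear in entry M[0][0]: det = old_det + (v - -5) * C_00
Cofactor C_00 = 4
Want det = 0: 4 + (v - -5) * 4 = 0
  (v - -5) = -4 / 4 = -1
  v = -5 + (-1) = -6

Answer: -6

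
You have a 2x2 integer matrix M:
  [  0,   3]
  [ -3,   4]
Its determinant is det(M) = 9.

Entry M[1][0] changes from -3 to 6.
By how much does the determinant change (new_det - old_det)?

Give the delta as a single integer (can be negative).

Answer: -27

Derivation:
Cofactor C_10 = -3
Entry delta = 6 - -3 = 9
Det delta = entry_delta * cofactor = 9 * -3 = -27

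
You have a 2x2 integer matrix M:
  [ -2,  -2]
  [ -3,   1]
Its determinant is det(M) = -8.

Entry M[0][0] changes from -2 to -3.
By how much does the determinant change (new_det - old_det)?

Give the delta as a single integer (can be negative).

Answer: -1

Derivation:
Cofactor C_00 = 1
Entry delta = -3 - -2 = -1
Det delta = entry_delta * cofactor = -1 * 1 = -1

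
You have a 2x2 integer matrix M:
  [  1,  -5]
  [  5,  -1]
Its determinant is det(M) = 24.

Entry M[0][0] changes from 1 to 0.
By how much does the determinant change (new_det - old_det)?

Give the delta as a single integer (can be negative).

Answer: 1

Derivation:
Cofactor C_00 = -1
Entry delta = 0 - 1 = -1
Det delta = entry_delta * cofactor = -1 * -1 = 1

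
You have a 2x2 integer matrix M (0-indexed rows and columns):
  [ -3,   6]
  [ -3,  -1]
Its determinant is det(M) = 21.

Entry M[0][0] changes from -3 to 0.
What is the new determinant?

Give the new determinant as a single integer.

det is linear in row 0: changing M[0][0] by delta changes det by delta * cofactor(0,0).
Cofactor C_00 = (-1)^(0+0) * minor(0,0) = -1
Entry delta = 0 - -3 = 3
Det delta = 3 * -1 = -3
New det = 21 + -3 = 18

Answer: 18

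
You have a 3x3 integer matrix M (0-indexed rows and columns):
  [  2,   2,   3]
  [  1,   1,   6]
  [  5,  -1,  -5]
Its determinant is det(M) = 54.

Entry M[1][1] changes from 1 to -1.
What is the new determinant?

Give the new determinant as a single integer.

Answer: 104

Derivation:
det is linear in row 1: changing M[1][1] by delta changes det by delta * cofactor(1,1).
Cofactor C_11 = (-1)^(1+1) * minor(1,1) = -25
Entry delta = -1 - 1 = -2
Det delta = -2 * -25 = 50
New det = 54 + 50 = 104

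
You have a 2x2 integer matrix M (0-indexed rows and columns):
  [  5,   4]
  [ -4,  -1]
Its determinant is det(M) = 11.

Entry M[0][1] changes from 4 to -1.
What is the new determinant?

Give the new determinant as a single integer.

Answer: -9

Derivation:
det is linear in row 0: changing M[0][1] by delta changes det by delta * cofactor(0,1).
Cofactor C_01 = (-1)^(0+1) * minor(0,1) = 4
Entry delta = -1 - 4 = -5
Det delta = -5 * 4 = -20
New det = 11 + -20 = -9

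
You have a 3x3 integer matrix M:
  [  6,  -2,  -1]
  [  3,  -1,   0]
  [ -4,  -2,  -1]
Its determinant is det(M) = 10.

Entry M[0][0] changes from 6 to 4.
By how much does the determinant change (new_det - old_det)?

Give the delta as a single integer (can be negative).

Answer: -2

Derivation:
Cofactor C_00 = 1
Entry delta = 4 - 6 = -2
Det delta = entry_delta * cofactor = -2 * 1 = -2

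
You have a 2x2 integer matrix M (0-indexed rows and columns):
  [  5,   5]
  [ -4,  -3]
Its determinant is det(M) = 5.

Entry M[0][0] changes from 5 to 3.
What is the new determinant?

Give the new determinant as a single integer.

det is linear in row 0: changing M[0][0] by delta changes det by delta * cofactor(0,0).
Cofactor C_00 = (-1)^(0+0) * minor(0,0) = -3
Entry delta = 3 - 5 = -2
Det delta = -2 * -3 = 6
New det = 5 + 6 = 11

Answer: 11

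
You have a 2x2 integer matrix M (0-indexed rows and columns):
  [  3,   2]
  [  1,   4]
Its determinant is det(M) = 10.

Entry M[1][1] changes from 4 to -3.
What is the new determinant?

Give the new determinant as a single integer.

Answer: -11

Derivation:
det is linear in row 1: changing M[1][1] by delta changes det by delta * cofactor(1,1).
Cofactor C_11 = (-1)^(1+1) * minor(1,1) = 3
Entry delta = -3 - 4 = -7
Det delta = -7 * 3 = -21
New det = 10 + -21 = -11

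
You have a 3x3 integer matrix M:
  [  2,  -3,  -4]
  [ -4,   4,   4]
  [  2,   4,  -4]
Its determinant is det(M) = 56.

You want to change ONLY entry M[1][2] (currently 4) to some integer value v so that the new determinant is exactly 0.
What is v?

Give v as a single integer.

Answer: 8

Derivation:
det is linear in entry M[1][2]: det = old_det + (v - 4) * C_12
Cofactor C_12 = -14
Want det = 0: 56 + (v - 4) * -14 = 0
  (v - 4) = -56 / -14 = 4
  v = 4 + (4) = 8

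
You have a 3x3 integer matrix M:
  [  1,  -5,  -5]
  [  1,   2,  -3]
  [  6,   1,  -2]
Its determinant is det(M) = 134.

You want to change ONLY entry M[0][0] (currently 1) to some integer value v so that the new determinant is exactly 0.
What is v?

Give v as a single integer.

det is linear in entry M[0][0]: det = old_det + (v - 1) * C_00
Cofactor C_00 = -1
Want det = 0: 134 + (v - 1) * -1 = 0
  (v - 1) = -134 / -1 = 134
  v = 1 + (134) = 135

Answer: 135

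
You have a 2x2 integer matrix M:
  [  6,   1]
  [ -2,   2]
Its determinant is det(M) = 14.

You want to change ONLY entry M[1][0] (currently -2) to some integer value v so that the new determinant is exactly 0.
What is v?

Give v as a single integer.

det is linear in entry M[1][0]: det = old_det + (v - -2) * C_10
Cofactor C_10 = -1
Want det = 0: 14 + (v - -2) * -1 = 0
  (v - -2) = -14 / -1 = 14
  v = -2 + (14) = 12

Answer: 12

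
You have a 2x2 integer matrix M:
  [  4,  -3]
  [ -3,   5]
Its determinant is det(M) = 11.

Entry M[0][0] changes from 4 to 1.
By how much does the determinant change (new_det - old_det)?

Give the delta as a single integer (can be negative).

Answer: -15

Derivation:
Cofactor C_00 = 5
Entry delta = 1 - 4 = -3
Det delta = entry_delta * cofactor = -3 * 5 = -15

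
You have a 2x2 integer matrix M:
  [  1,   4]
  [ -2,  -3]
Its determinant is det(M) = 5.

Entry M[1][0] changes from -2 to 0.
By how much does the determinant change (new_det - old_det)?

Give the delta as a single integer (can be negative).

Cofactor C_10 = -4
Entry delta = 0 - -2 = 2
Det delta = entry_delta * cofactor = 2 * -4 = -8

Answer: -8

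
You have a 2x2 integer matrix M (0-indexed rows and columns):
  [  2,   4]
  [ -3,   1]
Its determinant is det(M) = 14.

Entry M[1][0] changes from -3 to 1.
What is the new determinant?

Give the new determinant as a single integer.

Answer: -2

Derivation:
det is linear in row 1: changing M[1][0] by delta changes det by delta * cofactor(1,0).
Cofactor C_10 = (-1)^(1+0) * minor(1,0) = -4
Entry delta = 1 - -3 = 4
Det delta = 4 * -4 = -16
New det = 14 + -16 = -2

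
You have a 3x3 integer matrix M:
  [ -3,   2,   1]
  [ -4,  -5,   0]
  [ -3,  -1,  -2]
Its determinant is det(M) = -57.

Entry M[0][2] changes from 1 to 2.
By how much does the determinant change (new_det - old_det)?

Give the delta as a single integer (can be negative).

Cofactor C_02 = -11
Entry delta = 2 - 1 = 1
Det delta = entry_delta * cofactor = 1 * -11 = -11

Answer: -11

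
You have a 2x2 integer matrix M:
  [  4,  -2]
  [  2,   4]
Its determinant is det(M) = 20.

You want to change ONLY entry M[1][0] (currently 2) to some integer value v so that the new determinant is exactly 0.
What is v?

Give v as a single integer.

Answer: -8

Derivation:
det is linear in entry M[1][0]: det = old_det + (v - 2) * C_10
Cofactor C_10 = 2
Want det = 0: 20 + (v - 2) * 2 = 0
  (v - 2) = -20 / 2 = -10
  v = 2 + (-10) = -8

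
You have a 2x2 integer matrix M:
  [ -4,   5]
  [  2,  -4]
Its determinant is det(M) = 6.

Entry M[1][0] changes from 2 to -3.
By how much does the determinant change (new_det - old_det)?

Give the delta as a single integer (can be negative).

Cofactor C_10 = -5
Entry delta = -3 - 2 = -5
Det delta = entry_delta * cofactor = -5 * -5 = 25

Answer: 25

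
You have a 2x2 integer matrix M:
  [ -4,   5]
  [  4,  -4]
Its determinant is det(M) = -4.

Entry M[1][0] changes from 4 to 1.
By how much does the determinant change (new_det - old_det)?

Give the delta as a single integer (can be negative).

Cofactor C_10 = -5
Entry delta = 1 - 4 = -3
Det delta = entry_delta * cofactor = -3 * -5 = 15

Answer: 15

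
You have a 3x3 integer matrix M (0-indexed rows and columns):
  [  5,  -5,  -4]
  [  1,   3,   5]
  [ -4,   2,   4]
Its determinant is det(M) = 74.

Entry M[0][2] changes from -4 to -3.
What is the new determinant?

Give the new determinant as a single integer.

Answer: 88

Derivation:
det is linear in row 0: changing M[0][2] by delta changes det by delta * cofactor(0,2).
Cofactor C_02 = (-1)^(0+2) * minor(0,2) = 14
Entry delta = -3 - -4 = 1
Det delta = 1 * 14 = 14
New det = 74 + 14 = 88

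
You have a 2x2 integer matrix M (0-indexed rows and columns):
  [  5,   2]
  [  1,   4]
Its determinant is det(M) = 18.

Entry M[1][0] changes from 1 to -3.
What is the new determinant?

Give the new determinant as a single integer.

det is linear in row 1: changing M[1][0] by delta changes det by delta * cofactor(1,0).
Cofactor C_10 = (-1)^(1+0) * minor(1,0) = -2
Entry delta = -3 - 1 = -4
Det delta = -4 * -2 = 8
New det = 18 + 8 = 26

Answer: 26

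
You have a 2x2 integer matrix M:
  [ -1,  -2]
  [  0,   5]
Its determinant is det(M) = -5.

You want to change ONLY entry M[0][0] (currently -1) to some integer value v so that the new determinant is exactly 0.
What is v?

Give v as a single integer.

Answer: 0

Derivation:
det is linear in entry M[0][0]: det = old_det + (v - -1) * C_00
Cofactor C_00 = 5
Want det = 0: -5 + (v - -1) * 5 = 0
  (v - -1) = 5 / 5 = 1
  v = -1 + (1) = 0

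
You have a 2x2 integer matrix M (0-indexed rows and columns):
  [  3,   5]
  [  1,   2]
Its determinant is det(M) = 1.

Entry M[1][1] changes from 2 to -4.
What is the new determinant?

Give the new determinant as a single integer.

det is linear in row 1: changing M[1][1] by delta changes det by delta * cofactor(1,1).
Cofactor C_11 = (-1)^(1+1) * minor(1,1) = 3
Entry delta = -4 - 2 = -6
Det delta = -6 * 3 = -18
New det = 1 + -18 = -17

Answer: -17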